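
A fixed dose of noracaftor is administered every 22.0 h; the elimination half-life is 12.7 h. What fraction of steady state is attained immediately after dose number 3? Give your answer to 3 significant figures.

k = ln 2 / 12.7 = 0.05458 h⁻¹
f_n = 1 − e^(−nkτ) = 1 − e^(−3 × 0.05458 × 22.0) = 1 − e^(−3.602) = 1 − 0.02726 ≈ 0.973

0.973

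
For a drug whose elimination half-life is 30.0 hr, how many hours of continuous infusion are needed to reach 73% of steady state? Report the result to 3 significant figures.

56.7 hours

k = ln 2 / 30.0 = 0.02310 hr⁻¹
f = 1 − e^(−kt)  ⇒  t = −ln(1 − f) / k
t = −ln(1 − 0.73) / 0.02310 = 1.309 / 0.02310 ≈ 56.7 hours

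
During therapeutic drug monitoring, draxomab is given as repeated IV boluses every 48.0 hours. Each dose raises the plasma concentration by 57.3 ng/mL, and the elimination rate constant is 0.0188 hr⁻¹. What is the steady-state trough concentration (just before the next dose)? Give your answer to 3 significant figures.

Fraction remaining after one interval: e^(−kτ) = e^(−0.01880 × 48.0) = 0.4056
R = 1 / (1 − 0.4056) = 1.682
Css,max = 57.3 × 1.682 = 96.40 ng/mL
Css,min = Css,max × e^(−kτ) = 96.40 × 0.4056 ≈ 39.1 ng/mL

39.1 ng/mL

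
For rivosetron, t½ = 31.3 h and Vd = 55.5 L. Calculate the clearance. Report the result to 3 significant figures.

k = ln 2 / t½ = ln 2 / 31.3 = 0.02215 h⁻¹
CL = k · V = 0.02215 × 55.5 ≈ 1.23 L/h

1.23 L/h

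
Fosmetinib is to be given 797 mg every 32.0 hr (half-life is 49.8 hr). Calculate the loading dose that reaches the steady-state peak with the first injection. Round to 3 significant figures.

2220 mg

k = ln 2 / 49.8 = 0.01392 hr⁻¹
Accumulation ratio R = 1 / (1 − e^(−kτ)) = 1 / (1 − e^(−0.01392×32.0)) = 1 / (1 − 0.6406) = 2.782
Loading dose = maintenance dose × R = 797 × 2.782 ≈ 2220 mg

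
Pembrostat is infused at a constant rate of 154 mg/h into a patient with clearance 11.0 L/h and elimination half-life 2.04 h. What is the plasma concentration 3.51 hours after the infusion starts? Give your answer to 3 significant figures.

9.75 µg/mL

Css = rate / CL = 154 / 11.0 = 14.00 µg/mL
k = ln 2 / 2.04 = 0.3398 h⁻¹
C(t) = Css (1 − e^(−kt)) = 14.00 × (1 − e^(−1.193)) = 14.00 × 0.6966 ≈ 9.75 µg/mL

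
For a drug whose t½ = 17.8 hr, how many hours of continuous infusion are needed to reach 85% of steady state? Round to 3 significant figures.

48.7 hours

k = ln 2 / 17.8 = 0.03894 hr⁻¹
f = 1 − e^(−kt)  ⇒  t = −ln(1 − f) / k
t = −ln(1 − 0.85) / 0.03894 = 1.897 / 0.03894 ≈ 48.7 hours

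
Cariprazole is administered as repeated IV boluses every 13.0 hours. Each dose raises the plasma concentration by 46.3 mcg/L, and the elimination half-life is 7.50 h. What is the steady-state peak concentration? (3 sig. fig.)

66.2 mcg/L

k = ln 2 / 7.50 = 0.09242 h⁻¹
Fraction remaining after one interval: e^(−kτ) = e^(−0.09242 × 13.0) = 0.3008
R = 1 / (1 − 0.3008) = 1.430
Css,max = 46.3 × 1.430 ≈ 66.2 mcg/L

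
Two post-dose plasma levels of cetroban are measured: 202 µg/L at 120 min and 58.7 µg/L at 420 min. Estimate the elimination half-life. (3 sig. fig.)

k = ln(C₁/C₂) / (t₂ − t₁) = ln(202/58.7) / (420 − 120)
  = 1.236 / 300.0 = 0.004119 min⁻¹
t½ = ln 2 / k = ln 2 / 0.004119 ≈ 168 minutes

168 minutes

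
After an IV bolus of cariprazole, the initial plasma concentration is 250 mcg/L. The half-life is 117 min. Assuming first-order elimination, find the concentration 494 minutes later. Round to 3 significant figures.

13.4 mcg/L

k = ln 2 / 117 = 0.005924 min⁻¹
494 min is 4.222 half-lives, so C = 250 × (1/2)^4.222 = 250 × 0.05358 ≈ 13.4 mcg/L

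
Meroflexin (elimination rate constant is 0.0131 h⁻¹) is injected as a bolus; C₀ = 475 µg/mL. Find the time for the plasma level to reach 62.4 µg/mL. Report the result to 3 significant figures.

C(t) = C₀ e^(−kt)  ⇒  t = ln(C₀/C) / k
t = ln(475/62.4) / 0.01310 = 2.030 / 0.01310 ≈ 155 hours

155 hours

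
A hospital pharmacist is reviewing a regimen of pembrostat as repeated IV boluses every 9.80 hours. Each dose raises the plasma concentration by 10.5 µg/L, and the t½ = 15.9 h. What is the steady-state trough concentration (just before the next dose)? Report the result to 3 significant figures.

19.7 µg/L

k = ln 2 / 15.9 = 0.04359 h⁻¹
Fraction remaining after one interval: e^(−kτ) = e^(−0.04359 × 9.80) = 0.6523
R = 1 / (1 − 0.6523) = 2.876
Css,max = 10.5 × 2.876 = 30.20 µg/L
Css,min = Css,max × e^(−kτ) = 30.20 × 0.6523 ≈ 19.7 µg/L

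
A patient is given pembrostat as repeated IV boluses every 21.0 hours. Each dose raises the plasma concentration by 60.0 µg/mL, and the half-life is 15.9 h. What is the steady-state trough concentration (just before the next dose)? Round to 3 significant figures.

40.1 µg/mL

k = ln 2 / 15.9 = 0.04359 h⁻¹
Fraction remaining after one interval: e^(−kτ) = e^(−0.04359 × 21.0) = 0.4003
R = 1 / (1 − 0.4003) = 1.668
Css,max = 60.0 × 1.668 = 100.1 µg/mL
Css,min = Css,max × e^(−kτ) = 100.1 × 0.4003 ≈ 40.1 µg/mL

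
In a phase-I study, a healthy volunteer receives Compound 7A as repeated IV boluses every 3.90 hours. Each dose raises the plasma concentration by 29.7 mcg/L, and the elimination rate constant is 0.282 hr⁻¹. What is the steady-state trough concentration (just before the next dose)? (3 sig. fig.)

Fraction remaining after one interval: e^(−kτ) = e^(−0.2820 × 3.90) = 0.3329
R = 1 / (1 − 0.3329) = 1.499
Css,max = 29.7 × 1.499 = 44.52 mcg/L
Css,min = Css,max × e^(−kτ) = 44.52 × 0.3329 ≈ 14.8 mcg/L

14.8 mcg/L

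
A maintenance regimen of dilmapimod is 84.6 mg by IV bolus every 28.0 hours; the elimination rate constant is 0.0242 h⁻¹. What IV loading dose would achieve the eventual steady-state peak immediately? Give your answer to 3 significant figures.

172 mg

Accumulation ratio R = 1 / (1 − e^(−kτ)) = 1 / (1 − e^(−0.02420×28.0)) = 1 / (1 − 0.5078) = 2.032
Loading dose = maintenance dose × R = 84.6 × 2.032 ≈ 172 mg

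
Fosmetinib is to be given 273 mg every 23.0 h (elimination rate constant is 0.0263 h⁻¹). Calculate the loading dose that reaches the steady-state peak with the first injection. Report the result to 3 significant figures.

601 mg

Accumulation ratio R = 1 / (1 − e^(−kτ)) = 1 / (1 − e^(−0.02630×23.0)) = 1 / (1 − 0.5461) = 2.203
Loading dose = maintenance dose × R = 273 × 2.203 ≈ 601 mg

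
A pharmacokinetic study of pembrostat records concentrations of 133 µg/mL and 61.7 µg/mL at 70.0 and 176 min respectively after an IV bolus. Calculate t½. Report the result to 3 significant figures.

k = ln(C₁/C₂) / (t₂ − t₁) = ln(133/61.7) / (176 − 70.0)
  = 0.7681 / 106.0 = 0.007246 min⁻¹
t½ = ln 2 / k = ln 2 / 0.007246 ≈ 95.7 minutes

95.7 minutes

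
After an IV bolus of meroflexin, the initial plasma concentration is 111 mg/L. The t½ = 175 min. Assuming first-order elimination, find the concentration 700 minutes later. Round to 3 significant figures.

k = ln 2 / 175 = 0.003961 min⁻¹
700 min is 4.000 half-lives, so C = 111 × (1/2)^4.000 = 111 × 0.06250 ≈ 6.94 mg/L

6.94 mg/L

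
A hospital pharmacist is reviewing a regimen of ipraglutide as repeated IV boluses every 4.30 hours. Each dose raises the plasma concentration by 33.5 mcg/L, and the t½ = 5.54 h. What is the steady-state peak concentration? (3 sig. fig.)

80.5 mcg/L

k = ln 2 / 5.54 = 0.1251 h⁻¹
Fraction remaining after one interval: e^(−kτ) = e^(−0.1251 × 4.30) = 0.5839
R = 1 / (1 − 0.5839) = 2.403
Css,max = 33.5 × 2.403 ≈ 80.5 mcg/L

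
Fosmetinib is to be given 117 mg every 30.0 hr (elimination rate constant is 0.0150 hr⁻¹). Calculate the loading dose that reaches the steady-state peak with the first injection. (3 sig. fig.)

Accumulation ratio R = 1 / (1 − e^(−kτ)) = 1 / (1 − e^(−0.01500×30.0)) = 1 / (1 − 0.6376) = 2.760
Loading dose = maintenance dose × R = 117 × 2.760 ≈ 323 mg

323 mg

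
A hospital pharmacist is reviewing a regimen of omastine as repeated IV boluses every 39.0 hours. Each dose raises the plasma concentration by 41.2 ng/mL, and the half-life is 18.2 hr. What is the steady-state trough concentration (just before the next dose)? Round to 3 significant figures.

12.1 ng/mL

k = ln 2 / 18.2 = 0.03809 hr⁻¹
Fraction remaining after one interval: e^(−kτ) = e^(−0.03809 × 39.0) = 0.2264
R = 1 / (1 − 0.2264) = 1.293
Css,max = 41.2 × 1.293 = 53.26 ng/mL
Css,min = Css,max × e^(−kτ) = 53.26 × 0.2264 ≈ 12.1 ng/mL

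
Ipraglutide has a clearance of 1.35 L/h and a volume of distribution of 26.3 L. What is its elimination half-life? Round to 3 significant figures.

k = CL / V = 1.35 / 26.3 = 0.05133 h⁻¹
t½ = ln 2 / k = ln 2 / 0.05133 ≈ 13.5 hours

13.5 hours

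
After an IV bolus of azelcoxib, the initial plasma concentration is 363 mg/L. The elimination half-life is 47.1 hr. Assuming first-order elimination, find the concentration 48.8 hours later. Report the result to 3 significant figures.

k = ln 2 / 47.1 = 0.01472 hr⁻¹
C(t) = C₀ e^(−kt) = 363 × e^(−0.01472 × 48.8) = 363 × e^(−0.7182) = 363 × 0.4876 ≈ 177 mg/L

177 mg/L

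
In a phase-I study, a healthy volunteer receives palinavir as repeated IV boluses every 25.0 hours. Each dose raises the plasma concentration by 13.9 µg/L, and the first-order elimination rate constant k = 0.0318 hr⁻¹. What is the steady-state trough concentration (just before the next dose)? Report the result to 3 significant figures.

Fraction remaining after one interval: e^(−kτ) = e^(−0.03180 × 25.0) = 0.4516
R = 1 / (1 − 0.4516) = 1.823
Css,max = 13.9 × 1.823 = 25.35 µg/L
Css,min = Css,max × e^(−kτ) = 25.35 × 0.4516 ≈ 11.4 µg/L

11.4 µg/L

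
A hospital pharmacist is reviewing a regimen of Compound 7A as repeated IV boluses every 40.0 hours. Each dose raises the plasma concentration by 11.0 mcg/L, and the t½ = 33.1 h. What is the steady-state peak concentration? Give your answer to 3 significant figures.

k = ln 2 / 33.1 = 0.02094 h⁻¹
Fraction remaining after one interval: e^(−kτ) = e^(−0.02094 × 40.0) = 0.4327
R = 1 / (1 − 0.4327) = 1.763
Css,max = 11.0 × 1.763 ≈ 19.4 mcg/L

19.4 mcg/L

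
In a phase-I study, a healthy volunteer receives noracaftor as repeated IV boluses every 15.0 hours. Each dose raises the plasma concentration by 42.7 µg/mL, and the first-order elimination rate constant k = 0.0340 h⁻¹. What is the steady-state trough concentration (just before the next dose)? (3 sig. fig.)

64.2 µg/mL

Fraction remaining after one interval: e^(−kτ) = e^(−0.03400 × 15.0) = 0.6005
R = 1 / (1 − 0.6005) = 2.503
Css,max = 42.7 × 2.503 = 106.9 µg/mL
Css,min = Css,max × e^(−kτ) = 106.9 × 0.6005 ≈ 64.2 µg/mL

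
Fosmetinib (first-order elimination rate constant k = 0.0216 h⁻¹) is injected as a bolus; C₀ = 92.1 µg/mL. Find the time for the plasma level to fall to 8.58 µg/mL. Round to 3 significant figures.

C(t) = C₀ e^(−kt)  ⇒  t = ln(C₀/C) / k
t = ln(92.1/8.58) / 0.02160 = 2.373 / 0.02160 ≈ 110 hours

110 hours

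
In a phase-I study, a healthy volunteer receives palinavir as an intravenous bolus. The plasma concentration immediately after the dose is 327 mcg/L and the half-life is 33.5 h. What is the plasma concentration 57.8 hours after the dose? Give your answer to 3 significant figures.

98.9 mcg/L

k = ln 2 / 33.5 = 0.02069 h⁻¹
57.8 h is 1.725 half-lives, so C = 327 × (1/2)^1.725 = 327 × 0.3024 ≈ 98.9 mcg/L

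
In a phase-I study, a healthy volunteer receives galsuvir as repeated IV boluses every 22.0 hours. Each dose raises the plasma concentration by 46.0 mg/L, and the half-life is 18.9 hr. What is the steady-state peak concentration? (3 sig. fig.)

k = ln 2 / 18.9 = 0.03667 hr⁻¹
Fraction remaining after one interval: e^(−kτ) = e^(−0.03667 × 22.0) = 0.4463
R = 1 / (1 − 0.4463) = 1.806
Css,max = 46.0 × 1.806 ≈ 83.1 mg/L

83.1 mg/L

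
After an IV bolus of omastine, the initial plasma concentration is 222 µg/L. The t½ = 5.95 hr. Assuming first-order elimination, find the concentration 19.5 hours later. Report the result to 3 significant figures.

22.9 µg/L

k = ln 2 / 5.95 = 0.1165 hr⁻¹
19.5 hr is 3.277 half-lives, so C = 222 × (1/2)^3.277 = 222 × 0.1031 ≈ 22.9 µg/L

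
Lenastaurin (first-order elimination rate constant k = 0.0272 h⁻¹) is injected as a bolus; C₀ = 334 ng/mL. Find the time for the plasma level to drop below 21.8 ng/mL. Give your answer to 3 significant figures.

C(t) = C₀ e^(−kt)  ⇒  t = ln(C₀/C) / k
t = ln(334/21.8) / 0.02720 = 2.729 / 0.02720 ≈ 100 hours

100 hours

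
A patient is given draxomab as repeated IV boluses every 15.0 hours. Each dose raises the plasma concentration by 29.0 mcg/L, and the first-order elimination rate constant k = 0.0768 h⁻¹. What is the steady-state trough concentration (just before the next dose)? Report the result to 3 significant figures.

13.4 mcg/L

Fraction remaining after one interval: e^(−kτ) = e^(−0.07680 × 15.0) = 0.3160
R = 1 / (1 − 0.3160) = 1.462
Css,max = 29.0 × 1.462 = 42.40 mcg/L
Css,min = Css,max × e^(−kτ) = 42.40 × 0.3160 ≈ 13.4 mcg/L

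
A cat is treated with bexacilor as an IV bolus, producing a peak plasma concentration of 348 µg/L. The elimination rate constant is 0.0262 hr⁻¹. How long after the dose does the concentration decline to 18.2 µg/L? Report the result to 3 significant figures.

113 hours

C(t) = C₀ e^(−kt)  ⇒  t = ln(C₀/C) / k
t = ln(348/18.2) / 0.02620 = 2.951 / 0.02620 ≈ 113 hours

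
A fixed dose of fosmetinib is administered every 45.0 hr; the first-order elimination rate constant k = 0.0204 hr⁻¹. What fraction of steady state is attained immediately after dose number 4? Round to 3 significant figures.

0.975

f_n = 1 − e^(−nkτ) = 1 − e^(−4 × 0.02040 × 45.0) = 1 − e^(−3.672) = 1 − 0.02543 ≈ 0.975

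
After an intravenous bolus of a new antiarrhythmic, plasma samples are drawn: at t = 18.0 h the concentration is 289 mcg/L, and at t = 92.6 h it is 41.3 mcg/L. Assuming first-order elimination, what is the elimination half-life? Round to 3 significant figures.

k = ln(C₁/C₂) / (t₂ − t₁) = ln(289/41.3) / (92.6 − 18.0)
  = 1.946 / 74.60 = 0.02608 h⁻¹
t½ = ln 2 / k = ln 2 / 0.02608 ≈ 26.6 hours

26.6 hours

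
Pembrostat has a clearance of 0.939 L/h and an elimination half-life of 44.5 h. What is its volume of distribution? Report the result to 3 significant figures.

60.3 L

k = ln 2 / t½ = ln 2 / 44.5 = 0.01558 h⁻¹
V = CL / k = 0.939 / 0.01558 ≈ 60.3 L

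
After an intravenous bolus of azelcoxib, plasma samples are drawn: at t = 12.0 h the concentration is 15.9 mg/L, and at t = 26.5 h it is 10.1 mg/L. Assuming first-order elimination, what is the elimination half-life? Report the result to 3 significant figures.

22.1 hours

k = ln(C₁/C₂) / (t₂ − t₁) = ln(15.9/10.1) / (26.5 − 12.0)
  = 0.4538 / 14.50 = 0.03130 h⁻¹
t½ = ln 2 / k = ln 2 / 0.03130 ≈ 22.1 hours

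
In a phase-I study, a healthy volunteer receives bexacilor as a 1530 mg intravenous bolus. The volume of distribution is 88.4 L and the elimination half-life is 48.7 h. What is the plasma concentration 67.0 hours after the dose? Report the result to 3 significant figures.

C₀ = dose / V = 1530 / 88.4 = 17.31 µg/mL
k = ln 2 / 48.7 = 0.01423 h⁻¹
C(t) = C₀ e^(−kt) = 17.31 × e^(−0.01423 × 67.0) = 17.31 × e^(−0.9536) = 17.31 × 0.3853 ≈ 6.67 µg/mL

6.67 µg/mL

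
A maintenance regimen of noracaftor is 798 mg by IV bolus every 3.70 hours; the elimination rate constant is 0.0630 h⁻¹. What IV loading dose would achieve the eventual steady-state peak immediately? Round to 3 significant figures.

3840 mg

Accumulation ratio R = 1 / (1 − e^(−kτ)) = 1 / (1 − e^(−0.06300×3.70)) = 1 / (1 − 0.7921) = 4.809
Loading dose = maintenance dose × R = 798 × 4.809 ≈ 3840 mg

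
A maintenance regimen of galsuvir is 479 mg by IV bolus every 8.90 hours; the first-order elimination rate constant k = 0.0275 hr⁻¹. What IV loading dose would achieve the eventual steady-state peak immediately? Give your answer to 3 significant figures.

Accumulation ratio R = 1 / (1 − e^(−kτ)) = 1 / (1 − e^(−0.02750×8.90)) = 1 / (1 − 0.7829) = 4.606
Loading dose = maintenance dose × R = 479 × 4.606 ≈ 2210 mg

2210 mg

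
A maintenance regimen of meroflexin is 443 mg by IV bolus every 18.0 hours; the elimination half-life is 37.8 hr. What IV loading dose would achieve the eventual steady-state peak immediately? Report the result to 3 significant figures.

1580 mg

k = ln 2 / 37.8 = 0.01834 hr⁻¹
Accumulation ratio R = 1 / (1 − e^(−kτ)) = 1 / (1 − e^(−0.01834×18.0)) = 1 / (1 − 0.7189) = 3.557
Loading dose = maintenance dose × R = 443 × 3.557 ≈ 1580 mg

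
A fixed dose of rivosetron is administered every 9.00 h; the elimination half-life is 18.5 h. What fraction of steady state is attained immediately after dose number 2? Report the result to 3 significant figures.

0.491

k = ln 2 / 18.5 = 0.03747 h⁻¹
f_n = 1 − e^(−nkτ) = 1 − e^(−2 × 0.03747 × 9.00) = 1 − e^(−0.6744) = 1 − 0.5095 ≈ 0.491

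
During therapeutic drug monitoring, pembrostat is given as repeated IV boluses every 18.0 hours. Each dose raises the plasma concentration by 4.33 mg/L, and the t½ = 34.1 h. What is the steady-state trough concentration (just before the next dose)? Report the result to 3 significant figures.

k = ln 2 / 34.1 = 0.02033 h⁻¹
Fraction remaining after one interval: e^(−kτ) = e^(−0.02033 × 18.0) = 0.6936
R = 1 / (1 − 0.6936) = 3.264
Css,max = 4.33 × 3.264 = 14.13 mg/L
Css,min = Css,max × e^(−kτ) = 14.13 × 0.6936 ≈ 9.80 mg/L

9.80 mg/L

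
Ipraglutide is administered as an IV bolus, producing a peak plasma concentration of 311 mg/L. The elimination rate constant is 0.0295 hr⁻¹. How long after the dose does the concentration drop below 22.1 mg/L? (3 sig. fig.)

89.6 hours

C(t) = C₀ e^(−kt)  ⇒  t = ln(C₀/C) / k
t = ln(311/22.1) / 0.02950 = 2.644 / 0.02950 ≈ 89.6 hours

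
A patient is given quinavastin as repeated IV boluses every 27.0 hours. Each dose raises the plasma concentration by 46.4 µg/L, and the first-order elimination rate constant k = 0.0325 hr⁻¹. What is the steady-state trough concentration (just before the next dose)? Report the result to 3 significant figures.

Fraction remaining after one interval: e^(−kτ) = e^(−0.03250 × 27.0) = 0.4158
R = 1 / (1 − 0.4158) = 1.712
Css,max = 46.4 × 1.712 = 79.43 µg/L
Css,min = Css,max × e^(−kτ) = 79.43 × 0.4158 ≈ 33.0 µg/L

33.0 µg/L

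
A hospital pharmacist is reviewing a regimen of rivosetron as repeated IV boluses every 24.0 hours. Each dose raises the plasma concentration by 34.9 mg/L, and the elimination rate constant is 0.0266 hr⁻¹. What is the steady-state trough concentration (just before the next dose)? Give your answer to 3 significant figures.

39.1 mg/L

Fraction remaining after one interval: e^(−kτ) = e^(−0.02660 × 24.0) = 0.5281
R = 1 / (1 − 0.5281) = 2.119
Css,max = 34.9 × 2.119 = 73.96 mg/L
Css,min = Css,max × e^(−kτ) = 73.96 × 0.5281 ≈ 39.1 mg/L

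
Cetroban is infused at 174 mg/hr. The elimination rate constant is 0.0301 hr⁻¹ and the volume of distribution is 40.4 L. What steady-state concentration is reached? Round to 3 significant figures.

CL = k · V = 0.0301 × 40.4 = 1.216 L/hr
Css = rate / CL = 174 / 1.216 ≈ 143 mg/L

143 mg/L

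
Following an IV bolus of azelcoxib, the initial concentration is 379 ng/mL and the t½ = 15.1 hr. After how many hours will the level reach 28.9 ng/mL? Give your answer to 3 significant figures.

k = ln 2 / 15.1 = 0.04590 hr⁻¹
C(t) = C₀ e^(−kt)  ⇒  t = ln(C₀/C) / k
t = ln(379/28.9) / 0.04590 = 2.574 / 0.04590 ≈ 56.1 hours

56.1 hours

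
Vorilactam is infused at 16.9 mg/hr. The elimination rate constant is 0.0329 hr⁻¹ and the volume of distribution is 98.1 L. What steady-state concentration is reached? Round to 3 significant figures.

CL = k · V = 0.0329 × 98.1 = 3.227 L/hr
Css = rate / CL = 16.9 / 3.227 ≈ 5.24 µg/mL

5.24 µg/mL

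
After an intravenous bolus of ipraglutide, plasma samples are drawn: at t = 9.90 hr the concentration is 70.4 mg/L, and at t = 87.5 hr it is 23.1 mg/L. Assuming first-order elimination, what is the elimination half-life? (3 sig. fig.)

k = ln(C₁/C₂) / (t₂ − t₁) = ln(70.4/23.1) / (87.5 − 9.90)
  = 1.114 / 77.60 = 0.01436 hr⁻¹
t½ = ln 2 / k = ln 2 / 0.01436 ≈ 48.3 hours

48.3 hours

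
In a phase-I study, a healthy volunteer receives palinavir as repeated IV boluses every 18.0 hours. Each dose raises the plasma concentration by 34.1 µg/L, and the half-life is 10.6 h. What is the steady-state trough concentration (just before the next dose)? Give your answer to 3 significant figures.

k = ln 2 / 10.6 = 0.06539 h⁻¹
Fraction remaining after one interval: e^(−kτ) = e^(−0.06539 × 18.0) = 0.3082
R = 1 / (1 − 0.3082) = 1.445
Css,max = 34.1 × 1.445 = 49.29 µg/L
Css,min = Css,max × e^(−kτ) = 49.29 × 0.3082 ≈ 15.2 µg/L

15.2 µg/L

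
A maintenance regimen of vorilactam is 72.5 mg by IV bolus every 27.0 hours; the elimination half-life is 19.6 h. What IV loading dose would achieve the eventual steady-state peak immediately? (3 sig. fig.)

k = ln 2 / 19.6 = 0.03536 h⁻¹
Accumulation ratio R = 1 / (1 − e^(−kτ)) = 1 / (1 − e^(−0.03536×27.0)) = 1 / (1 − 0.3849) = 1.626
Loading dose = maintenance dose × R = 72.5 × 1.626 ≈ 118 mg

118 mg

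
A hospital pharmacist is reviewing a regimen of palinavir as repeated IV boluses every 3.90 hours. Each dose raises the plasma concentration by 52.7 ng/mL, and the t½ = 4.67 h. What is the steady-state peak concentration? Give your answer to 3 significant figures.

k = ln 2 / 4.67 = 0.1484 h⁻¹
Fraction remaining after one interval: e^(−kτ) = e^(−0.1484 × 3.90) = 0.5605
R = 1 / (1 − 0.5605) = 2.276
Css,max = 52.7 × 2.276 ≈ 120 ng/mL

120 ng/mL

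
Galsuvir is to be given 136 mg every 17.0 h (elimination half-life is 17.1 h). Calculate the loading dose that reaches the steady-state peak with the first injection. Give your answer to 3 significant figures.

k = ln 2 / 17.1 = 0.04053 h⁻¹
Accumulation ratio R = 1 / (1 − e^(−kτ)) = 1 / (1 − e^(−0.04053×17.0)) = 1 / (1 − 0.5020) = 2.008
Loading dose = maintenance dose × R = 136 × 2.008 ≈ 273 mg

273 mg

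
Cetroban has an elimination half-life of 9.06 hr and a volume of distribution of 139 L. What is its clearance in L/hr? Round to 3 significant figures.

10.6 L/hr

k = ln 2 / t½ = ln 2 / 9.06 = 0.07651 hr⁻¹
CL = k · V = 0.07651 × 139 ≈ 10.6 L/hr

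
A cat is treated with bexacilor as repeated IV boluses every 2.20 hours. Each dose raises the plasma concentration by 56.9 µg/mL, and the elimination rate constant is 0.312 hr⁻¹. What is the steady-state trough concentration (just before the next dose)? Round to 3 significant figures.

57.7 µg/mL

Fraction remaining after one interval: e^(−kτ) = e^(−0.3120 × 2.20) = 0.5034
R = 1 / (1 − 0.5034) = 2.014
Css,max = 56.9 × 2.014 = 114.6 µg/mL
Css,min = Css,max × e^(−kτ) = 114.6 × 0.5034 ≈ 57.7 µg/mL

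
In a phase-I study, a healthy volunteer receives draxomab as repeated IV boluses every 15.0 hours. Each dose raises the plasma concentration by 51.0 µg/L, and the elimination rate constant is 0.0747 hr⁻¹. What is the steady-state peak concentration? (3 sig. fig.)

75.7 µg/L

Fraction remaining after one interval: e^(−kτ) = e^(−0.07470 × 15.0) = 0.3261
R = 1 / (1 − 0.3261) = 1.484
Css,max = 51.0 × 1.484 ≈ 75.7 µg/L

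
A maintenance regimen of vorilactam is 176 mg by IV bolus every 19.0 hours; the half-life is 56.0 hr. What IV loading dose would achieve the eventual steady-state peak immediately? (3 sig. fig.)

840 mg

k = ln 2 / 56.0 = 0.01238 hr⁻¹
Accumulation ratio R = 1 / (1 − e^(−kτ)) = 1 / (1 − e^(−0.01238×19.0)) = 1 / (1 − 0.7904) = 4.772
Loading dose = maintenance dose × R = 176 × 4.772 ≈ 840 mg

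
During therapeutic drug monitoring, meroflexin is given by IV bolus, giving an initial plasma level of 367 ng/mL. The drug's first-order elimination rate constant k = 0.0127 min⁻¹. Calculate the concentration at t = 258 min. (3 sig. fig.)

13.9 ng/mL

C(t) = C₀ e^(−kt) = 367 × e^(−0.01270 × 258) = 367 × e^(−3.277) = 367 × 0.03776 ≈ 13.9 ng/mL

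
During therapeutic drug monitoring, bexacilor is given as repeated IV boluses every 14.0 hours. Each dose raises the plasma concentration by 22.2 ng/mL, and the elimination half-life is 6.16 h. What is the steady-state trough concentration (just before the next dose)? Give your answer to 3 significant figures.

5.79 ng/mL

k = ln 2 / 6.16 = 0.1125 h⁻¹
Fraction remaining after one interval: e^(−kτ) = e^(−0.1125 × 14.0) = 0.2069
R = 1 / (1 − 0.2069) = 1.261
Css,max = 22.2 × 1.261 = 27.99 ng/mL
Css,min = Css,max × e^(−kτ) = 27.99 × 0.2069 ≈ 5.79 ng/mL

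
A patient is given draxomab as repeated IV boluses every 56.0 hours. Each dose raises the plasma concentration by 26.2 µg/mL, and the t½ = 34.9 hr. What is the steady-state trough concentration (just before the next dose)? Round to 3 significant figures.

12.8 µg/mL

k = ln 2 / 34.9 = 0.01986 hr⁻¹
Fraction remaining after one interval: e^(−kτ) = e^(−0.01986 × 56.0) = 0.3288
R = 1 / (1 − 0.3288) = 1.490
Css,max = 26.2 × 1.490 = 39.04 µg/mL
Css,min = Css,max × e^(−kτ) = 39.04 × 0.3288 ≈ 12.8 µg/mL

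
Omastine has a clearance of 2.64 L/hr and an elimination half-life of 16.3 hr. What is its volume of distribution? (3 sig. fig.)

k = ln 2 / t½ = ln 2 / 16.3 = 0.04252 hr⁻¹
V = CL / k = 2.64 / 0.04252 ≈ 62.1 L

62.1 L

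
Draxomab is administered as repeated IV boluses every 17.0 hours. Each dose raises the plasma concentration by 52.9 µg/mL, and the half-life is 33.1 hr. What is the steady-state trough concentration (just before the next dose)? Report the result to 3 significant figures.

k = ln 2 / 33.1 = 0.02094 hr⁻¹
Fraction remaining after one interval: e^(−kτ) = e^(−0.02094 × 17.0) = 0.7005
R = 1 / (1 − 0.7005) = 3.339
Css,max = 52.9 × 3.339 = 176.6 µg/mL
Css,min = Css,max × e^(−kτ) = 176.6 × 0.7005 ≈ 124 µg/mL

124 µg/mL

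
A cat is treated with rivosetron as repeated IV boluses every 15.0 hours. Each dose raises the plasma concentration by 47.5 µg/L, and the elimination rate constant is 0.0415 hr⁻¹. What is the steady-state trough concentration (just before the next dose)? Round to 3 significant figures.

Fraction remaining after one interval: e^(−kτ) = e^(−0.04150 × 15.0) = 0.5366
R = 1 / (1 − 0.5366) = 2.158
Css,max = 47.5 × 2.158 = 102.5 µg/L
Css,min = Css,max × e^(−kτ) = 102.5 × 0.5366 ≈ 55.0 µg/L

55.0 µg/L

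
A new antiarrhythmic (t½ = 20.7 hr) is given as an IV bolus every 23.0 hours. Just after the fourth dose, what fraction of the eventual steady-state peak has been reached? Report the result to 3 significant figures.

k = ln 2 / 20.7 = 0.03349 hr⁻¹
f_n = 1 − e^(−nkτ) = 1 − e^(−4 × 0.03349 × 23.0) = 1 − e^(−3.081) = 1 − 0.04593 ≈ 0.954

0.954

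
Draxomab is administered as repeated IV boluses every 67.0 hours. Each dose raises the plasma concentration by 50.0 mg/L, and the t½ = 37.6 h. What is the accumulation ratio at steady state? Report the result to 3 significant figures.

1.41

k = ln 2 / 37.6 = 0.01843 h⁻¹
Fraction remaining after one interval: e^(−kτ) = e^(−0.01843 × 67.0) = 0.2908
R = 1 / (1 − 0.2908) = 1 / 0.7092 ≈ 1.41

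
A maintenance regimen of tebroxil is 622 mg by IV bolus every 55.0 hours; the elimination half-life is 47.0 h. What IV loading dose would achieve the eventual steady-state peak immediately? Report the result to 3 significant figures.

k = ln 2 / 47.0 = 0.01475 h⁻¹
Accumulation ratio R = 1 / (1 − e^(−kτ)) = 1 / (1 − e^(−0.01475×55.0)) = 1 / (1 − 0.4444) = 1.800
Loading dose = maintenance dose × R = 622 × 1.800 ≈ 1120 mg

1120 mg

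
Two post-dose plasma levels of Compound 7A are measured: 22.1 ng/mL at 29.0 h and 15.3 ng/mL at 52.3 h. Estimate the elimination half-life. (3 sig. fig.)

43.9 hours

k = ln(C₁/C₂) / (t₂ − t₁) = ln(22.1/15.3) / (52.3 − 29.0)
  = 0.3677 / 23.30 = 0.01578 h⁻¹
t½ = ln 2 / k = ln 2 / 0.01578 ≈ 43.9 hours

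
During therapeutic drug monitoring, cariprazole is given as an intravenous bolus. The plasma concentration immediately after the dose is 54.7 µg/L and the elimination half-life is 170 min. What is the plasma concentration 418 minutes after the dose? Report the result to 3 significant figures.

k = ln 2 / 170 = 0.004077 min⁻¹
C(t) = C₀ e^(−kt) = 54.7 × e^(−0.004077 × 418) = 54.7 × e^(−1.704) = 54.7 × 0.1819 ≈ 9.95 µg/L

9.95 µg/L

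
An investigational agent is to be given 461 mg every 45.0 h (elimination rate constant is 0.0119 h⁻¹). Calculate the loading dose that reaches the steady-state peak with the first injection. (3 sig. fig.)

1110 mg

Accumulation ratio R = 1 / (1 − e^(−kτ)) = 1 / (1 − e^(−0.01190×45.0)) = 1 / (1 − 0.5854) = 2.412
Loading dose = maintenance dose × R = 461 × 2.412 ≈ 1110 mg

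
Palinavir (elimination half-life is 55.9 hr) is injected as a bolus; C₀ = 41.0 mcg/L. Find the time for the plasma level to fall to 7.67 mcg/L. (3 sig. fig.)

135 hours

k = ln 2 / 55.9 = 0.01240 hr⁻¹
C(t) = C₀ e^(−kt)  ⇒  t = ln(C₀/C) / k
t = ln(41.0/7.67) / 0.01240 = 1.676 / 0.01240 ≈ 135 hours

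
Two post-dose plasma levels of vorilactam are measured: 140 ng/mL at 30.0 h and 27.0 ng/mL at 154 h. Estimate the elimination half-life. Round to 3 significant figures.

52.2 hours

k = ln(C₁/C₂) / (t₂ − t₁) = ln(140/27.0) / (154 − 30.0)
  = 1.646 / 124.0 = 0.01327 h⁻¹
t½ = ln 2 / k = ln 2 / 0.01327 ≈ 52.2 hours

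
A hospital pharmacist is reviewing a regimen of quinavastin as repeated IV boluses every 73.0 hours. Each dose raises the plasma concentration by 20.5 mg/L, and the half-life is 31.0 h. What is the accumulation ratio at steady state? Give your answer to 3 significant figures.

k = ln 2 / 31.0 = 0.02236 h⁻¹
Fraction remaining after one interval: e^(−kτ) = e^(−0.02236 × 73.0) = 0.1955
R = 1 / (1 − 0.1955) = 1 / 0.8045 ≈ 1.24

1.24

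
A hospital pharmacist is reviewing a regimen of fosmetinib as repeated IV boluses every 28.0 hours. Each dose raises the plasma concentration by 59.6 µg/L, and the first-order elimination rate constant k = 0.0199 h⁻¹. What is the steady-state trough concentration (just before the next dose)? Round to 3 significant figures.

79.9 µg/L

Fraction remaining after one interval: e^(−kτ) = e^(−0.01990 × 28.0) = 0.5728
R = 1 / (1 − 0.5728) = 2.341
Css,max = 59.6 × 2.341 = 139.5 µg/L
Css,min = Css,max × e^(−kτ) = 139.5 × 0.5728 ≈ 79.9 µg/L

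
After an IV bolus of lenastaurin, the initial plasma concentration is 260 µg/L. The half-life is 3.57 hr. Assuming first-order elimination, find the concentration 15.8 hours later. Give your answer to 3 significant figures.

12.1 µg/L

k = ln 2 / 3.57 = 0.1942 hr⁻¹
15.8 hr is 4.426 half-lives, so C = 260 × (1/2)^4.426 = 260 × 0.04653 ≈ 12.1 µg/L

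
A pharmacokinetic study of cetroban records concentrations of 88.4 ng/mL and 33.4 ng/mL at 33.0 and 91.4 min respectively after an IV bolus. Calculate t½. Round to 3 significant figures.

k = ln(C₁/C₂) / (t₂ − t₁) = ln(88.4/33.4) / (91.4 − 33.0)
  = 0.9733 / 58.40 = 0.01667 min⁻¹
t½ = ln 2 / k = ln 2 / 0.01667 ≈ 41.6 minutes

41.6 minutes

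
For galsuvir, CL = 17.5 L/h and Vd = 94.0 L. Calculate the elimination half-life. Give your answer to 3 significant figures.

3.72 hours

k = CL / V = 17.5 / 94.0 = 0.1862 h⁻¹
t½ = ln 2 / k = ln 2 / 0.1862 ≈ 3.72 hours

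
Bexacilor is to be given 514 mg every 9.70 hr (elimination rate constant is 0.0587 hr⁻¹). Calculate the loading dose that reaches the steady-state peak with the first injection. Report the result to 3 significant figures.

1180 mg

Accumulation ratio R = 1 / (1 − e^(−kτ)) = 1 / (1 − e^(−0.05870×9.70)) = 1 / (1 − 0.5659) = 2.303
Loading dose = maintenance dose × R = 514 × 2.303 ≈ 1180 mg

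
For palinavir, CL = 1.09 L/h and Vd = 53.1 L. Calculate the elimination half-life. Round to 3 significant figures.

k = CL / V = 1.09 / 53.1 = 0.02053 h⁻¹
t½ = ln 2 / k = ln 2 / 0.02053 ≈ 33.8 hours

33.8 hours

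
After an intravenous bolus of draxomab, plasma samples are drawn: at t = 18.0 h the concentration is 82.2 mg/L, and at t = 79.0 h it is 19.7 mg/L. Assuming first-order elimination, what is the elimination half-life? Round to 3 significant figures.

k = ln(C₁/C₂) / (t₂ − t₁) = ln(82.2/19.7) / (79.0 − 18.0)
  = 1.429 / 61.00 = 0.02342 h⁻¹
t½ = ln 2 / k = ln 2 / 0.02342 ≈ 29.6 hours

29.6 hours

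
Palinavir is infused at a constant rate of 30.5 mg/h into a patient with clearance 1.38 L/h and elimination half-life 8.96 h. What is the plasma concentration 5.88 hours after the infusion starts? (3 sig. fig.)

Css = rate / CL = 30.5 / 1.38 = 22.10 µg/mL
k = ln 2 / 8.96 = 0.07736 h⁻¹
C(t) = Css (1 − e^(−kt)) = 22.10 × (1 − e^(−0.4549)) = 22.10 × 0.3655 ≈ 8.08 µg/mL

8.08 µg/mL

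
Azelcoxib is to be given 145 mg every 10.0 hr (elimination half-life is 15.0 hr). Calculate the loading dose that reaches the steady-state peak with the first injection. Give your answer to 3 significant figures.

392 mg

k = ln 2 / 15.0 = 0.04621 hr⁻¹
Accumulation ratio R = 1 / (1 − e^(−kτ)) = 1 / (1 − e^(−0.04621×10.0)) = 1 / (1 − 0.6300) = 2.702
Loading dose = maintenance dose × R = 145 × 2.702 ≈ 392 mg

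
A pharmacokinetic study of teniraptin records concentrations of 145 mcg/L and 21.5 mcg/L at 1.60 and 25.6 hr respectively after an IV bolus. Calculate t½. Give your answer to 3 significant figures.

8.72 hours

k = ln(C₁/C₂) / (t₂ − t₁) = ln(145/21.5) / (25.6 − 1.60)
  = 1.909 / 24.00 = 0.07953 hr⁻¹
t½ = ln 2 / k = ln 2 / 0.07953 ≈ 8.72 hours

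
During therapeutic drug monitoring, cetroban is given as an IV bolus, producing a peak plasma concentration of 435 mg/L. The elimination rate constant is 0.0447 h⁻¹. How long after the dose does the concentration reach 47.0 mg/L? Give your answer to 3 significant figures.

C(t) = C₀ e^(−kt)  ⇒  t = ln(C₀/C) / k
t = ln(435/47.0) / 0.04470 = 2.225 / 0.04470 ≈ 49.8 hours

49.8 hours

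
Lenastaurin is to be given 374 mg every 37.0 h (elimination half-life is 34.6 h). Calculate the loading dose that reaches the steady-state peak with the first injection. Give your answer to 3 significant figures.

714 mg

k = ln 2 / 34.6 = 0.02003 h⁻¹
Accumulation ratio R = 1 / (1 − e^(−kτ)) = 1 / (1 − e^(−0.02003×37.0)) = 1 / (1 − 0.4765) = 1.910
Loading dose = maintenance dose × R = 374 × 1.910 ≈ 714 mg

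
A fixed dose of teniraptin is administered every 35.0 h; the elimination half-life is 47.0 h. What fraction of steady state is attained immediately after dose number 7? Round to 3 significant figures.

k = ln 2 / 47.0 = 0.01475 h⁻¹
f_n = 1 − e^(−nkτ) = 1 − e^(−7 × 0.01475 × 35.0) = 1 − e^(−3.613) = 1 − 0.02697 ≈ 0.973

0.973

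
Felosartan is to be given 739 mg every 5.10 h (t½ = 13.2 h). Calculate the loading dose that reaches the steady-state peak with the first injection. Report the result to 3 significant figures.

3150 mg

k = ln 2 / 13.2 = 0.05251 h⁻¹
Accumulation ratio R = 1 / (1 − e^(−kτ)) = 1 / (1 − e^(−0.05251×5.10)) = 1 / (1 − 0.7651) = 4.256
Loading dose = maintenance dose × R = 739 × 4.256 ≈ 3150 mg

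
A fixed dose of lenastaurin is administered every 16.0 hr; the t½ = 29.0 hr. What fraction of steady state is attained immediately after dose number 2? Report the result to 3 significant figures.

0.535

k = ln 2 / 29.0 = 0.02390 hr⁻¹
f_n = 1 − e^(−nkτ) = 1 − e^(−2 × 0.02390 × 16.0) = 1 − e^(−0.7649) = 1 − 0.4654 ≈ 0.535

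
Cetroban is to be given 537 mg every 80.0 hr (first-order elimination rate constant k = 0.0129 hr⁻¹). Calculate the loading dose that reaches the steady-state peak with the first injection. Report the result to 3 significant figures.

Accumulation ratio R = 1 / (1 − e^(−kτ)) = 1 / (1 − e^(−0.01290×80.0)) = 1 / (1 − 0.3563) = 1.554
Loading dose = maintenance dose × R = 537 × 1.554 ≈ 834 mg

834 mg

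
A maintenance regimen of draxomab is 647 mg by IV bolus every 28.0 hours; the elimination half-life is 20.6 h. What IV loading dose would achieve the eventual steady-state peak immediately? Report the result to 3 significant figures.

k = ln 2 / 20.6 = 0.03365 h⁻¹
Accumulation ratio R = 1 / (1 − e^(−kτ)) = 1 / (1 − e^(−0.03365×28.0)) = 1 / (1 − 0.3898) = 1.639
Loading dose = maintenance dose × R = 647 × 1.639 ≈ 1060 mg

1060 mg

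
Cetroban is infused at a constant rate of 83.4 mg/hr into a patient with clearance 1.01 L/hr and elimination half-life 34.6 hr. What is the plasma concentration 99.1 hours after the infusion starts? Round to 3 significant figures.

Css = rate / CL = 83.4 / 1.01 = 82.57 µg/mL
k = ln 2 / 34.6 = 0.02003 hr⁻¹
C(t) = Css (1 − e^(−kt)) = 82.57 × (1 − e^(−1.985)) = 82.57 × 0.8627 ≈ 71.2 µg/mL

71.2 µg/mL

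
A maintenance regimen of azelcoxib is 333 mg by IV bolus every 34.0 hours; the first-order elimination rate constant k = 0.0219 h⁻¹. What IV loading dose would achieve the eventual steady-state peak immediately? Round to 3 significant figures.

Accumulation ratio R = 1 / (1 − e^(−kτ)) = 1 / (1 − e^(−0.02190×34.0)) = 1 / (1 − 0.4749) = 1.904
Loading dose = maintenance dose × R = 333 × 1.904 ≈ 634 mg

634 mg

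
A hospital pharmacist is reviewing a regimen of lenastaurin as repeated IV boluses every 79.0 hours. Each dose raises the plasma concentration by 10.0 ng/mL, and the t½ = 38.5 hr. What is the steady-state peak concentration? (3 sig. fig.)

k = ln 2 / 38.5 = 0.01800 hr⁻¹
Fraction remaining after one interval: e^(−kτ) = e^(−0.01800 × 79.0) = 0.2412
R = 1 / (1 − 0.2412) = 1.318
Css,max = 10.0 × 1.318 ≈ 13.2 ng/mL

13.2 ng/mL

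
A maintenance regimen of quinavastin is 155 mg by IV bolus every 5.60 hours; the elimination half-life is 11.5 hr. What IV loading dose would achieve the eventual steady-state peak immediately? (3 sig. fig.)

541 mg

k = ln 2 / 11.5 = 0.06027 hr⁻¹
Accumulation ratio R = 1 / (1 − e^(−kτ)) = 1 / (1 − e^(−0.06027×5.60)) = 1 / (1 − 0.7135) = 3.491
Loading dose = maintenance dose × R = 155 × 3.491 ≈ 541 mg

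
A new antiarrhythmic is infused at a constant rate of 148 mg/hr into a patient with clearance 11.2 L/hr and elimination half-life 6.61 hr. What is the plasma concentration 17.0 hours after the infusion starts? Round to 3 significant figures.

Css = rate / CL = 148 / 11.2 = 13.21 µg/mL
k = ln 2 / 6.61 = 0.1049 hr⁻¹
C(t) = Css (1 − e^(−kt)) = 13.21 × (1 − e^(−1.783)) = 13.21 × 0.8318 ≈ 11.0 µg/mL

11.0 µg/mL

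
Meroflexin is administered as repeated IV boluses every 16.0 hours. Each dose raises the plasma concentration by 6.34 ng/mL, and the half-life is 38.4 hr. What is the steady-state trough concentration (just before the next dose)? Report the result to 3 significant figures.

18.9 ng/mL

k = ln 2 / 38.4 = 0.01805 hr⁻¹
Fraction remaining after one interval: e^(−kτ) = e^(−0.01805 × 16.0) = 0.7492
R = 1 / (1 − 0.7492) = 3.987
Css,max = 6.34 × 3.987 = 25.27 ng/mL
Css,min = Css,max × e^(−kτ) = 25.27 × 0.7492 ≈ 18.9 ng/mL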